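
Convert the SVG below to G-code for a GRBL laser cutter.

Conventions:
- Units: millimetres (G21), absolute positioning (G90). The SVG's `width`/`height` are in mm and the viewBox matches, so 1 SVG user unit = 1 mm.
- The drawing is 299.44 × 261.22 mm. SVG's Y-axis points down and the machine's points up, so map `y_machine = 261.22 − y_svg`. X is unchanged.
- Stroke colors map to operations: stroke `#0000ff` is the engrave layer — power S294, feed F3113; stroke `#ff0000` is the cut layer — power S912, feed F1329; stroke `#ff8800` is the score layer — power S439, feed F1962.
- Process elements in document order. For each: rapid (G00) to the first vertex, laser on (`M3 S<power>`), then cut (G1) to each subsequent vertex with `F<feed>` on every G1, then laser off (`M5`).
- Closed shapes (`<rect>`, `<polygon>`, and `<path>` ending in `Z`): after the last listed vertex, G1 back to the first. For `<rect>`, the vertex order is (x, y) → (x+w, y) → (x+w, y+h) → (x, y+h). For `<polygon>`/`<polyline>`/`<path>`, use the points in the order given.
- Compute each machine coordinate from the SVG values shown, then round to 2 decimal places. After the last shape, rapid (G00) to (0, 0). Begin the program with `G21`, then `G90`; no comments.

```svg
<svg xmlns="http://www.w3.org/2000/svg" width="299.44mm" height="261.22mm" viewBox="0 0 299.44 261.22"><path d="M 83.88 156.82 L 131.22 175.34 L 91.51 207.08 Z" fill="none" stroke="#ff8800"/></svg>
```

viewBox `0 0 299.44 261.22` with mm width/height → 1 unit = 1 mm. Flip: y_m = 261.22 − y_svg.

**Shape 1** — `<path>` regular polygon, stroke `#ff8800` → score (S439, F1962). Machine vertices: (83.88,104.40) → (131.22,85.88) → (91.51,54.14) → (83.88,104.40). Closed: final G1 returns to the first vertex.

G21
G90
G00 X83.88 Y104.40
M3 S439
G1 X131.22 Y85.88 F1962
G1 X91.51 Y54.14 F1962
G1 X83.88 Y104.40 F1962
M5
G00 X0.00 Y0.00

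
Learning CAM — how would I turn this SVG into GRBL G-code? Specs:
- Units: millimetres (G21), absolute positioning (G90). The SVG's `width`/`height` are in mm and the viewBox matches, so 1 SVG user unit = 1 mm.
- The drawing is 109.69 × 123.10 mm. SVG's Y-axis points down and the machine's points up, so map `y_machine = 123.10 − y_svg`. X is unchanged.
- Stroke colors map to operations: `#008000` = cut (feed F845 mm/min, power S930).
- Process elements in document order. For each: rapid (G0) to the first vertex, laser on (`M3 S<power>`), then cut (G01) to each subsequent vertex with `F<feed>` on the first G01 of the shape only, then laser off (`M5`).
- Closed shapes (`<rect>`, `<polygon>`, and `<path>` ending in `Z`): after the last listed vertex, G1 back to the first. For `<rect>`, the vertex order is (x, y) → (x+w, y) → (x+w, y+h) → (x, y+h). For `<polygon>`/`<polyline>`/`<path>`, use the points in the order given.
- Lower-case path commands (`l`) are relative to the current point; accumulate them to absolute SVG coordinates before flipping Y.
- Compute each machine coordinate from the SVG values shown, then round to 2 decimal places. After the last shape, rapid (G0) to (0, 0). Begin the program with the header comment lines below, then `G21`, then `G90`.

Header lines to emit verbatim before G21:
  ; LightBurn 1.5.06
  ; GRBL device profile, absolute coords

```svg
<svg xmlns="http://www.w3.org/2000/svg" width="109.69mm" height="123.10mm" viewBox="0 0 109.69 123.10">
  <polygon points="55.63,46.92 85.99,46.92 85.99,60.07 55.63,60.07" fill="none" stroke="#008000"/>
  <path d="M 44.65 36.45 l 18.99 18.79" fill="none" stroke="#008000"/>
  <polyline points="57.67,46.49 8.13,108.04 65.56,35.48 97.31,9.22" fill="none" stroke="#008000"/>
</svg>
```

; LightBurn 1.5.06
; GRBL device profile, absolute coords
G21
G90
G0 X55.63 Y76.18
M3 S930
G01 X85.99 Y76.18 F845
G01 X85.99 Y63.03
G01 X55.63 Y63.03
G01 X55.63 Y76.18
M5
G0 X44.65 Y86.65
M3 S930
G01 X63.64 Y67.86 F845
M5
G0 X57.67 Y76.61
M3 S930
G01 X8.13 Y15.06 F845
G01 X65.56 Y87.62
G01 X97.31 Y113.88
M5
G0 X0.00 Y0.00

viewBox `0 0 109.69 123.10` with mm width/height → 1 unit = 1 mm. Flip: y_m = 123.10 − y_svg.

**Shape 1** — `<polygon>` rectangle, stroke `#008000` → cut (S930, F845). Machine vertices: (55.63,76.18) → (85.99,76.18) → (85.99,63.03) → (55.63,63.03) → (55.63,76.18). Closed: final G1 returns to the first vertex.

**Shape 2** — `<path>` line segment, stroke `#008000` → cut (S930, F845). Machine vertices: (44.65,86.65) → (63.64,67.86). Open path.

**Shape 3** — `<polyline>` open polyline, stroke `#008000` → cut (S930, F845). Machine vertices: (57.67,76.61) → (8.13,15.06) → (65.56,87.62) → (97.31,113.88). Open path.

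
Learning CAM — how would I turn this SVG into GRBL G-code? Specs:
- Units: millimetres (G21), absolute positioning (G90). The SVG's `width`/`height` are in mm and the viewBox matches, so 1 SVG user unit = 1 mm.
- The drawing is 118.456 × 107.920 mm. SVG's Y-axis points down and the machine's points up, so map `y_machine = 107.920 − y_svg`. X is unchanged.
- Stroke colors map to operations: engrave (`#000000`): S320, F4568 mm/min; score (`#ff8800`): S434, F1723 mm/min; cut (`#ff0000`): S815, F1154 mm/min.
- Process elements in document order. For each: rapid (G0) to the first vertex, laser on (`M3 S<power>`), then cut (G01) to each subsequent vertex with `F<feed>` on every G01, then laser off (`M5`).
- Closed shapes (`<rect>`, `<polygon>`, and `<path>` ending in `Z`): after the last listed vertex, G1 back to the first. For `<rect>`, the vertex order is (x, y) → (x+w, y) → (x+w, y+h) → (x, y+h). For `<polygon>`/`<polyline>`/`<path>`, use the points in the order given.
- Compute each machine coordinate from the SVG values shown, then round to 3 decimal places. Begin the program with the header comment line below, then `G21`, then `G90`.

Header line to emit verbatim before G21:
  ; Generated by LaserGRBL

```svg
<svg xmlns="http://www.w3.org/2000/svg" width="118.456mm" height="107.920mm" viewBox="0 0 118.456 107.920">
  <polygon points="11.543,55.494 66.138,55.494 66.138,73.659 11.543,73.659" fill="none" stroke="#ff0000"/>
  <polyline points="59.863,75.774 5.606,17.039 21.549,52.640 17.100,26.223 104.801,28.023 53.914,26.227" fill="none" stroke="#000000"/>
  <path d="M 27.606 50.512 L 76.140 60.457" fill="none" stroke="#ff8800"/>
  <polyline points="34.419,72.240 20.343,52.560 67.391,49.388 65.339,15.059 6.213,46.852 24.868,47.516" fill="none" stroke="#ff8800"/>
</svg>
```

Since the viewBox matches the mm dimensions, user units are millimetres directly. The only transform is the Y-flip y_m = 107.920 − y_svg.

Shape 1 is a rectangle drawn with `<polygon>`. Its stroke #ff0000 means cut at S815, F1154. After flipping Y the toolpath is (11.543,52.426) → (66.138,52.426) → (66.138,34.261) → (11.543,34.261) → (11.543,52.426), returning to the start.

Shape 2 is a open polyline drawn with `<polyline>`. Its stroke #000000 means engrave at S320, F4568. After flipping Y the toolpath is (59.863,32.146) → (5.606,90.881) → (21.549,55.280) → (17.100,81.697) → (104.801,79.897) → (53.914,81.693).

Shape 3 is a line segment drawn with `<path>`. Its stroke #ff8800 means score at S434, F1723. After flipping Y the toolpath is (27.606,57.408) → (76.140,47.463).

Shape 4 is a open polyline drawn with `<polyline>`. Its stroke #ff8800 means score at S434, F1723. After flipping Y the toolpath is (34.419,35.680) → (20.343,55.360) → (67.391,58.532) → (65.339,92.861) → (6.213,61.068) → (24.868,60.404).

; Generated by LaserGRBL
G21
G90
G0 X11.543 Y52.426
M3 S815
G01 X66.138 Y52.426 F1154
G01 X66.138 Y34.261 F1154
G01 X11.543 Y34.261 F1154
G01 X11.543 Y52.426 F1154
M5
G0 X59.863 Y32.146
M3 S320
G01 X5.606 Y90.881 F4568
G01 X21.549 Y55.280 F4568
G01 X17.100 Y81.697 F4568
G01 X104.801 Y79.897 F4568
G01 X53.914 Y81.693 F4568
M5
G0 X27.606 Y57.408
M3 S434
G01 X76.140 Y47.463 F1723
M5
G0 X34.419 Y35.680
M3 S434
G01 X20.343 Y55.360 F1723
G01 X67.391 Y58.532 F1723
G01 X65.339 Y92.861 F1723
G01 X6.213 Y61.068 F1723
G01 X24.868 Y60.404 F1723
M5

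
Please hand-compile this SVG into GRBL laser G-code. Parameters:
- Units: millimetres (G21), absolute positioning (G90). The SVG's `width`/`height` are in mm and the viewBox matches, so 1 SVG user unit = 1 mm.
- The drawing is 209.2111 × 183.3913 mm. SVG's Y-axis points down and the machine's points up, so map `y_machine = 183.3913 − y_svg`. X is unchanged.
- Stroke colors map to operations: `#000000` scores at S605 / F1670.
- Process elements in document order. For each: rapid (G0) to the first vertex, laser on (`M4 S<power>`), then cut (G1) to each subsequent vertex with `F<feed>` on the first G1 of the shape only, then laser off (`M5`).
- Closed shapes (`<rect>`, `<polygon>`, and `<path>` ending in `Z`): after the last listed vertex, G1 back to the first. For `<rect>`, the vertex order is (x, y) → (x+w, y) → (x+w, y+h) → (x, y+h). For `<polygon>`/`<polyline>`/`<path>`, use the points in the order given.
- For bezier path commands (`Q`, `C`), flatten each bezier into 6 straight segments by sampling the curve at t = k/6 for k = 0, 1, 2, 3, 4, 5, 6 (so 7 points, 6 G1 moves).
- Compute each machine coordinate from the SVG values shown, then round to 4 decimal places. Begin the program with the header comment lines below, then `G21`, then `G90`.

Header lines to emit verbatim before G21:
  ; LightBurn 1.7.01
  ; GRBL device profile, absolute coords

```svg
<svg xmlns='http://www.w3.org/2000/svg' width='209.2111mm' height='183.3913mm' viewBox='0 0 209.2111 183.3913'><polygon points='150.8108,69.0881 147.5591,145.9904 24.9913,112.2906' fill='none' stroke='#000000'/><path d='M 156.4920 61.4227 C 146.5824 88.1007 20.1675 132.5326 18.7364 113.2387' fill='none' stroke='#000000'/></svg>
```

1 u = 1 mm; y_m = 183.3913 − y.

[1] `<polygon>` closed polygon, #000000→score S605 F1670: (150.8108,114.3032) → (147.5591,37.4009) → (24.9913,71.1007) → (150.8108,114.3032) (closed)

[2] `<path>` cubic bezier, #000000→score S605 F1670: (156.4920,121.9686) → (142.9464,107.5273) → (116.6913,92.3904) → (84.4348,78.8211) → (52.8847,69.0829) → (28.7493,65.4389) → (18.7364,70.1526)

; LightBurn 1.7.01
; GRBL device profile, absolute coords
G21
G90
G0 X150.8108 Y114.3032
M4 S605
G1 X147.5591 Y37.4009 F1670
G1 X24.9913 Y71.1007
G1 X150.8108 Y114.3032
M5
G0 X156.4920 Y121.9686
M4 S605
G1 X142.9464 Y107.5273 F1670
G1 X116.6913 Y92.3904
G1 X84.4348 Y78.8211
G1 X52.8847 Y69.0829
G1 X28.7493 Y65.4389
G1 X18.7364 Y70.1526
M5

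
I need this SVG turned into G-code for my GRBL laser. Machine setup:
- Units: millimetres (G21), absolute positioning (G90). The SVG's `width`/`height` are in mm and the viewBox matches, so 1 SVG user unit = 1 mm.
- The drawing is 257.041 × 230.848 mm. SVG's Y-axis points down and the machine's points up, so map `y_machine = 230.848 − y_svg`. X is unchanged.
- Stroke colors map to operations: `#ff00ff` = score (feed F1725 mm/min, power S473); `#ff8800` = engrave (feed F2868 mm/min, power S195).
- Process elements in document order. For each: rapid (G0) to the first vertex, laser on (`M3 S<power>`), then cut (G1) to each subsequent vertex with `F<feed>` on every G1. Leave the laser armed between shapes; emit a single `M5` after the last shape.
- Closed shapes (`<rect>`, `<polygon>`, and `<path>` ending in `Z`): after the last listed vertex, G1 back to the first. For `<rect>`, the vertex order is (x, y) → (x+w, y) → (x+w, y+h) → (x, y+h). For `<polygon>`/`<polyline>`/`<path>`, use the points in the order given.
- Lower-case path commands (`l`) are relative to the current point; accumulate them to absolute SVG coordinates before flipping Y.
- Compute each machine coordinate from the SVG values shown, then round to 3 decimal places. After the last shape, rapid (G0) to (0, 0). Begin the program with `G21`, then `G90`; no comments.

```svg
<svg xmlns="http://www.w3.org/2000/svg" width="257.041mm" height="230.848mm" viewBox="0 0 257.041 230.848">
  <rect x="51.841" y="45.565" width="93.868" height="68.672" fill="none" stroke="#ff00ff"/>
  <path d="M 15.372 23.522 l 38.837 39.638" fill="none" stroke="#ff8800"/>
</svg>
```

1 u = 1 mm; y_m = 230.848 − y.

[1] `<rect>` rectangle, #ff00ff→score S473 F1725: (51.841,185.283) → (145.709,185.283) → (145.709,116.611) → (51.841,116.611) → (51.841,185.283) (closed)

[2] `<path>` line segment, #ff8800→engrave S195 F2868: (15.372,207.326) → (54.209,167.688)

G21
G90
G0 X51.841 Y185.283
M3 S473
G1 X145.709 Y185.283 F1725
G1 X145.709 Y116.611 F1725
G1 X51.841 Y116.611 F1725
G1 X51.841 Y185.283 F1725
G0 X15.372 Y207.326
M3 S195
G1 X54.209 Y167.688 F2868
M5
G0 X0.000 Y0.000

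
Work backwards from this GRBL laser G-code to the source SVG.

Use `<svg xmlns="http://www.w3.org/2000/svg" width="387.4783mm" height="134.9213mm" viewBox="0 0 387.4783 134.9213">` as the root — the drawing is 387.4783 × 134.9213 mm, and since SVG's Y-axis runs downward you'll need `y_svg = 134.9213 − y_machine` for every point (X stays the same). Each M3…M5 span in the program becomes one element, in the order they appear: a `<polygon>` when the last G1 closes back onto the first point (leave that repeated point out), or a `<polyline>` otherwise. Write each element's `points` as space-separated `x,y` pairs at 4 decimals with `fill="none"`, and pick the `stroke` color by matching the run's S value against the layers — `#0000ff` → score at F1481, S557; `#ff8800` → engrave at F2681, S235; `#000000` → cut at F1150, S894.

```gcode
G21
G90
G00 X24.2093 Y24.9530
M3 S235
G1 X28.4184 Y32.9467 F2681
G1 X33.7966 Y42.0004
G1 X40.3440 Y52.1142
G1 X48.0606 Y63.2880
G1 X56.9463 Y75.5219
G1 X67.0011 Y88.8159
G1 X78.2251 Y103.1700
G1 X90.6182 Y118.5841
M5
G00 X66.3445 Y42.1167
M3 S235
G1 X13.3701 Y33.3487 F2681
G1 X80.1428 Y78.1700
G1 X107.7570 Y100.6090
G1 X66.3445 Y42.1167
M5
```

<svg xmlns="http://www.w3.org/2000/svg" width="387.4783mm" height="134.9213mm" viewBox="0 0 387.4783 134.9213">
  <polyline points="24.2093,109.9683 28.4184,101.9746 33.7966,92.9209 40.3440,82.8071 48.0606,71.6333 56.9463,59.3994 67.0011,46.1054 78.2251,31.7513 90.6182,16.3372" fill="none" stroke="#ff8800"/>
  <polygon points="66.3445,92.8046 13.3701,101.5726 80.1428,56.7513 107.7570,34.3123" fill="none" stroke="#ff8800"/>
</svg>

Machine Y-up, SVG Y-down with viewBox height 134.9213, so y_svg = 134.9213 − y_machine; X carries over. Every run uses S235, so all elements get stroke `#ff8800` (engrave).

Run 1: The run is open, so emit a `<polyline>` with points (Y-flipped): 24.2093,109.9683 28.4184,101.9746 33.7966,92.9209 40.3440,82.8071 48.0606,71.6333 56.9463,59.3994 67.0011,46.1054 78.2251,31.7513 90.6182,16.3372.

Run 2: The run returns to its start, so emit a `<polygon>` with points (Y-flipped): 66.3445,92.8046 13.3701,101.5726 80.1428,56.7513 107.7570,34.3123.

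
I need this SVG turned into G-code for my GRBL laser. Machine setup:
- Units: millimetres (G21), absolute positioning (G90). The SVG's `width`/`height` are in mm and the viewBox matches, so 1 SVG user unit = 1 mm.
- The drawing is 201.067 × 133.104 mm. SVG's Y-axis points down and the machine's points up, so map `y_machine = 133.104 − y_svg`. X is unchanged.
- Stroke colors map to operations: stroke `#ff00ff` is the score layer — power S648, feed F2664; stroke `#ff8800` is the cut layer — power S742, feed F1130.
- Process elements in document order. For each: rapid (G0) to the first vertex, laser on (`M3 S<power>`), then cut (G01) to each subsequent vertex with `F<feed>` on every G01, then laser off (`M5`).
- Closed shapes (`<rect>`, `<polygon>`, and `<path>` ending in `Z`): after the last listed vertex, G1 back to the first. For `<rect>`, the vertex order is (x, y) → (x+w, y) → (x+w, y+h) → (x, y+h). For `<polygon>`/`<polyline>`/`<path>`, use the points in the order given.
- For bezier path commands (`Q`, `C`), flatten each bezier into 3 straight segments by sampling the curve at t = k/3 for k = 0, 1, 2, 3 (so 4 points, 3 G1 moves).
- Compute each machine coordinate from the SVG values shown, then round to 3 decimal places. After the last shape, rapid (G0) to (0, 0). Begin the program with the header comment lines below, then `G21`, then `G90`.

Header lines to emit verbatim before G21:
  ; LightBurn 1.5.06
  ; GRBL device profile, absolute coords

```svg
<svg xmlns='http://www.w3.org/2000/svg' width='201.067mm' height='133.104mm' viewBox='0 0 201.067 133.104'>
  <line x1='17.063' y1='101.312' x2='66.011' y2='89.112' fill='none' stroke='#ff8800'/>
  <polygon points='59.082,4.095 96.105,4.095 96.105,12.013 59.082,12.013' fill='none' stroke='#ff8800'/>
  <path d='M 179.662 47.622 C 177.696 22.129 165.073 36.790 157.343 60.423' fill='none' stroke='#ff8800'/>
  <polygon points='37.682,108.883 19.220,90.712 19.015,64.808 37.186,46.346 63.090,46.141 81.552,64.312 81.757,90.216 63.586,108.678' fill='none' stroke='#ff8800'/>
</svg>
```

1 u = 1 mm; y_m = 133.104 − y.

[1] `<line>` line segment, #ff8800→cut S742 F1130: (17.063,31.792) → (66.011,43.992)

[2] `<polygon>` rectangle, #ff8800→cut S742 F1130: (59.082,129.009) → (96.105,129.009) → (96.105,121.091) → (59.082,121.091) → (59.082,129.009) (closed)

[3] `<path>` cubic bezier, #ff8800→cut S742 F1130: (179.662,85.482) → (174.720,98.745) → (166.128,92.168) → (157.343,72.681)

[4] `<polygon>` regular polygon, #ff8800→cut S742 F1130: (37.682,24.221) → (19.220,42.392) → (19.015,68.296) → (37.186,86.758) → (63.090,86.963) → (81.552,68.792) → (81.757,42.888) → (63.586,24.426) → (37.682,24.221) (closed)

; LightBurn 1.5.06
; GRBL device profile, absolute coords
G21
G90
G0 X17.063 Y31.792
M3 S742
G01 X66.011 Y43.992 F1130
M5
G0 X59.082 Y129.009
M3 S742
G01 X96.105 Y129.009 F1130
G01 X96.105 Y121.091 F1130
G01 X59.082 Y121.091 F1130
G01 X59.082 Y129.009 F1130
M5
G0 X179.662 Y85.482
M3 S742
G01 X174.720 Y98.745 F1130
G01 X166.128 Y92.168 F1130
G01 X157.343 Y72.681 F1130
M5
G0 X37.682 Y24.221
M3 S742
G01 X19.220 Y42.392 F1130
G01 X19.015 Y68.296 F1130
G01 X37.186 Y86.758 F1130
G01 X63.090 Y86.963 F1130
G01 X81.552 Y68.792 F1130
G01 X81.757 Y42.888 F1130
G01 X63.586 Y24.426 F1130
G01 X37.682 Y24.221 F1130
M5
G0 X0.000 Y0.000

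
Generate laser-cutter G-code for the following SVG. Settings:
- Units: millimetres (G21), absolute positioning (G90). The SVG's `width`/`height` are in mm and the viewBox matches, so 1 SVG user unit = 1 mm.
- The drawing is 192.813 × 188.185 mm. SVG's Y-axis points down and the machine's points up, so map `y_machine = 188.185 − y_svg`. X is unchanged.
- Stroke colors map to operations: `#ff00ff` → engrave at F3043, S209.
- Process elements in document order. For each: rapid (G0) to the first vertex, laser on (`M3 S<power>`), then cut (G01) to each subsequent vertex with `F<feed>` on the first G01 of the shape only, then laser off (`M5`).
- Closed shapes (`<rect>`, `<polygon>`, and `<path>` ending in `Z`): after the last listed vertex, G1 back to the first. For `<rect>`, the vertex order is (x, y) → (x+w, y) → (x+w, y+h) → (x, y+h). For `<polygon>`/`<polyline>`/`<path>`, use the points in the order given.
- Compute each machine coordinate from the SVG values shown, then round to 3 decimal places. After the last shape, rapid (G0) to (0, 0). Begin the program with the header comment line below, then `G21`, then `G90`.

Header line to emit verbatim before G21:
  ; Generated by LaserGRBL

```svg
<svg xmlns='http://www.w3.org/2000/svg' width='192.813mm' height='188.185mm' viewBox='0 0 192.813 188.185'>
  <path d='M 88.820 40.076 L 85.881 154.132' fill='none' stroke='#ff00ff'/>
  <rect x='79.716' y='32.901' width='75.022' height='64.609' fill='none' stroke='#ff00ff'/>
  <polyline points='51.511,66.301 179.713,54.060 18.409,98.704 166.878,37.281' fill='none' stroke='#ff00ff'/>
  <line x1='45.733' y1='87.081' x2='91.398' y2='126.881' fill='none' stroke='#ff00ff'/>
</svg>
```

; Generated by LaserGRBL
G21
G90
G0 X88.820 Y148.109
M3 S209
G01 X85.881 Y34.053 F3043
M5
G0 X79.716 Y155.284
M3 S209
G01 X154.738 Y155.284 F3043
G01 X154.738 Y90.675
G01 X79.716 Y90.675
G01 X79.716 Y155.284
M5
G0 X51.511 Y121.884
M3 S209
G01 X179.713 Y134.125 F3043
G01 X18.409 Y89.481
G01 X166.878 Y150.904
M5
G0 X45.733 Y101.104
M3 S209
G01 X91.398 Y61.304 F3043
M5
G0 X0.000 Y0.000

Since the viewBox matches the mm dimensions, user units are millimetres directly. The only transform is the Y-flip y_m = 188.185 − y_svg.

Shape 1 is a line segment drawn with `<path>`. Its stroke #ff00ff means engrave at S209, F3043. After flipping Y the toolpath is (88.820,148.109) → (85.881,34.053).

Shape 2 is a rectangle drawn with `<rect>`. Its stroke #ff00ff means engrave at S209, F3043. After flipping Y the toolpath is (79.716,155.284) → (154.738,155.284) → (154.738,90.675) → (79.716,90.675) → (79.716,155.284), returning to the start.

Shape 3 is a open polyline drawn with `<polyline>`. Its stroke #ff00ff means engrave at S209, F3043. After flipping Y the toolpath is (51.511,121.884) → (179.713,134.125) → (18.409,89.481) → (166.878,150.904).

Shape 4 is a line segment drawn with `<line>`. Its stroke #ff00ff means engrave at S209, F3043. After flipping Y the toolpath is (45.733,101.104) → (91.398,61.304).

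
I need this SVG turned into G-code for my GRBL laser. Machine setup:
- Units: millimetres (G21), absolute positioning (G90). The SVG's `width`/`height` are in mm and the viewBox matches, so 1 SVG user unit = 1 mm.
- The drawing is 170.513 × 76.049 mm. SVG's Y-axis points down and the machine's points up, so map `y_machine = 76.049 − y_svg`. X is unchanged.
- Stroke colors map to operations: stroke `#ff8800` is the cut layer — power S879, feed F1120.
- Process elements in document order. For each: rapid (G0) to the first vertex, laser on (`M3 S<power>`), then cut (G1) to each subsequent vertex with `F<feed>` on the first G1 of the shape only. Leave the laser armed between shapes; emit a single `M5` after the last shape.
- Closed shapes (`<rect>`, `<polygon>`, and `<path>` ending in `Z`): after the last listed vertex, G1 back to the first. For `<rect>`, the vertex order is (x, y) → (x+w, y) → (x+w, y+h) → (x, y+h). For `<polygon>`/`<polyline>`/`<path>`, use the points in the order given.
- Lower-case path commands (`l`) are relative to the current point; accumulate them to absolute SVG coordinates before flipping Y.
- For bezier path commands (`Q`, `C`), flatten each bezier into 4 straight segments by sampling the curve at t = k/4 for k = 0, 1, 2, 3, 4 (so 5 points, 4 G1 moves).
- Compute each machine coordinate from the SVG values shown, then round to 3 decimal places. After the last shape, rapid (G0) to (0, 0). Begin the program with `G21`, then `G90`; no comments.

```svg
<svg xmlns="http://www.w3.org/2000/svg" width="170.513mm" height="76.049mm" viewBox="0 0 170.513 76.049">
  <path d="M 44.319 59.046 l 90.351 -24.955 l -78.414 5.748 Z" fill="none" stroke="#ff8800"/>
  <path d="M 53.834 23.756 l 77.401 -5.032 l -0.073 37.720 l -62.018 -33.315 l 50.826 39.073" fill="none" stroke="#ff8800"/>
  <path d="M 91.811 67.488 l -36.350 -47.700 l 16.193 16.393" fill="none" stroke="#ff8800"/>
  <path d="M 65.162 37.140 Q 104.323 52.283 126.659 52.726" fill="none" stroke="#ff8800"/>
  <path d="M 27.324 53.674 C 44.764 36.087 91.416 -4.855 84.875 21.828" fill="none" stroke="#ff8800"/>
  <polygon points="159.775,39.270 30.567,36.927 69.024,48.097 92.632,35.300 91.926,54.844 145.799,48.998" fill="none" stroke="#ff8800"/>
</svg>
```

viewBox `0 0 170.513 76.049` with mm width/height → 1 unit = 1 mm. Flip: y_m = 76.049 − y_svg.

**Shape 1** — `<path>` closed polygon, stroke `#ff8800` → cut (S879, F1120). Machine vertices: (44.319,17.003) → (134.670,41.958) → (56.256,36.210) → (44.319,17.003). Closed: final G1 returns to the first vertex.

**Shape 2** — `<path>` open polyline, stroke `#ff8800` → cut (S879, F1120). Machine vertices: (53.834,52.293) → (131.235,57.325) → (131.162,19.605) → (69.144,52.920) → (119.970,13.847). Open path.

**Shape 3** — `<path>` open polyline, stroke `#ff8800` → cut (S879, F1120). Machine vertices: (91.811,8.561) → (55.461,56.261) → (71.654,39.868). Open path.

**Shape 4** — `<path>` quadratic bezier, stroke `#ff8800` → cut (S879, F1120). Control points (SVG): P0=(65.162,37.140), P1=(104.323,52.283), P2=(126.659,52.726); sampled at t=k/4. Machine vertices: (65.162,38.909) → (83.691,32.256) → (100.117,27.441) → (114.439,24.463) → (126.659,23.323). Open path.

**Shape 5** — `<path>` cubic bezier, stroke `#ff8800` → cut (S879, F1120). Control points (SVG): P0=(27.324,53.674), P1=(44.764,36.087), P2=(91.416,-4.855), P3=(84.875,21.828); sampled at t=k/4. Machine vertices: (27.324,22.375) → (44.594,38.523) → (65.092,54.899) → (81.095,62.975) → (84.875,54.221). Open path.

**Shape 6** — `<polygon>` closed polygon, stroke `#ff8800` → cut (S879, F1120). Machine vertices: (159.775,36.779) → (30.567,39.122) → (69.024,27.952) → (92.632,40.749) → (91.926,21.205) → (145.799,27.051) → (159.775,36.779). Closed: final G1 returns to the first vertex.

G21
G90
G0 X44.319 Y17.003
M3 S879
G1 X134.670 Y41.958 F1120
G1 X56.256 Y36.210
G1 X44.319 Y17.003
G0 X53.834 Y52.293
M3 S879
G1 X131.235 Y57.325 F1120
G1 X131.162 Y19.605
G1 X69.144 Y52.920
G1 X119.970 Y13.847
G0 X91.811 Y8.561
M3 S879
G1 X55.461 Y56.261 F1120
G1 X71.654 Y39.868
G0 X65.162 Y38.909
M3 S879
G1 X83.691 Y32.256 F1120
G1 X100.117 Y27.441
G1 X114.439 Y24.463
G1 X126.659 Y23.323
G0 X27.324 Y22.375
M3 S879
G1 X44.594 Y38.523 F1120
G1 X65.092 Y54.899
G1 X81.095 Y62.975
G1 X84.875 Y54.221
G0 X159.775 Y36.779
M3 S879
G1 X30.567 Y39.122 F1120
G1 X69.024 Y27.952
G1 X92.632 Y40.749
G1 X91.926 Y21.205
G1 X145.799 Y27.051
G1 X159.775 Y36.779
M5
G0 X0.000 Y0.000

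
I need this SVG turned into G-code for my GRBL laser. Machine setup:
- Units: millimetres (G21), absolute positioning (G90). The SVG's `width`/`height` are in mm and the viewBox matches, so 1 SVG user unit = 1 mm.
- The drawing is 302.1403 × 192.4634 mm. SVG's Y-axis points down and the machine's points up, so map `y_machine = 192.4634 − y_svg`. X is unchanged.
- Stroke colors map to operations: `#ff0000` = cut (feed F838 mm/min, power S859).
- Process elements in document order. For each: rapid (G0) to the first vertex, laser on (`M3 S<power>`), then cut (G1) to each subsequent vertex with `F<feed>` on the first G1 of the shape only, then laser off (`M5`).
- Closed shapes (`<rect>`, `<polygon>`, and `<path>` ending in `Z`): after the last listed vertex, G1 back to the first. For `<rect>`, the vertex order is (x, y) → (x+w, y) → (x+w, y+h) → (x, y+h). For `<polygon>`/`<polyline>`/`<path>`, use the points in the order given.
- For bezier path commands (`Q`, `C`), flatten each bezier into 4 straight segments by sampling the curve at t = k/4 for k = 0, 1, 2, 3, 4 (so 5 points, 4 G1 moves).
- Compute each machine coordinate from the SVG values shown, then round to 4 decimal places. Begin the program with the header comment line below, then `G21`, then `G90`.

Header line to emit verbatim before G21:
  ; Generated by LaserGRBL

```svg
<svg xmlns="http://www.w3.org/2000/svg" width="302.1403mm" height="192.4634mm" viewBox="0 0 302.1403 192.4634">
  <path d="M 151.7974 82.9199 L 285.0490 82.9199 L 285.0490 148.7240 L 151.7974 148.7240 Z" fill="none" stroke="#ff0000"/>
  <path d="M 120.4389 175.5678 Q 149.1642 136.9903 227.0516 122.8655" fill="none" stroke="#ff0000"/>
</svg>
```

; Generated by LaserGRBL
G21
G90
G0 X151.7974 Y109.5435
M3 S859
G1 X285.0490 Y109.5435 F838
G1 X285.0490 Y43.7394
G1 X151.7974 Y43.7394
G1 X151.7974 Y109.5435
M5
G0 X120.4389 Y16.8956
M3 S859
G1 X137.8742 Y34.6561 F838
G1 X161.4547 Y49.3599
G1 X191.1805 Y61.0072
G1 X227.0516 Y69.5979
M5

viewBox `0 0 302.1403 192.4634` with mm width/height → 1 unit = 1 mm. Flip: y_m = 192.4634 − y_svg.

**Shape 1** — `<path>` rectangle, stroke `#ff0000` → cut (S859, F838). Machine vertices: (151.7974,109.5435) → (285.0490,109.5435) → (285.0490,43.7394) → (151.7974,43.7394) → (151.7974,109.5435). Closed: final G1 returns to the first vertex.

**Shape 2** — `<path>` quadratic bezier, stroke `#ff0000` → cut (S859, F838). Control points (SVG): P0=(120.4389,175.5678), P1=(149.1642,136.9903), P2=(227.0516,122.8655); sampled at t=k/4. Machine vertices: (120.4389,16.8956) → (137.8742,34.6561) → (161.4547,49.3599) → (191.1805,61.0072) → (227.0516,69.5979). Open path.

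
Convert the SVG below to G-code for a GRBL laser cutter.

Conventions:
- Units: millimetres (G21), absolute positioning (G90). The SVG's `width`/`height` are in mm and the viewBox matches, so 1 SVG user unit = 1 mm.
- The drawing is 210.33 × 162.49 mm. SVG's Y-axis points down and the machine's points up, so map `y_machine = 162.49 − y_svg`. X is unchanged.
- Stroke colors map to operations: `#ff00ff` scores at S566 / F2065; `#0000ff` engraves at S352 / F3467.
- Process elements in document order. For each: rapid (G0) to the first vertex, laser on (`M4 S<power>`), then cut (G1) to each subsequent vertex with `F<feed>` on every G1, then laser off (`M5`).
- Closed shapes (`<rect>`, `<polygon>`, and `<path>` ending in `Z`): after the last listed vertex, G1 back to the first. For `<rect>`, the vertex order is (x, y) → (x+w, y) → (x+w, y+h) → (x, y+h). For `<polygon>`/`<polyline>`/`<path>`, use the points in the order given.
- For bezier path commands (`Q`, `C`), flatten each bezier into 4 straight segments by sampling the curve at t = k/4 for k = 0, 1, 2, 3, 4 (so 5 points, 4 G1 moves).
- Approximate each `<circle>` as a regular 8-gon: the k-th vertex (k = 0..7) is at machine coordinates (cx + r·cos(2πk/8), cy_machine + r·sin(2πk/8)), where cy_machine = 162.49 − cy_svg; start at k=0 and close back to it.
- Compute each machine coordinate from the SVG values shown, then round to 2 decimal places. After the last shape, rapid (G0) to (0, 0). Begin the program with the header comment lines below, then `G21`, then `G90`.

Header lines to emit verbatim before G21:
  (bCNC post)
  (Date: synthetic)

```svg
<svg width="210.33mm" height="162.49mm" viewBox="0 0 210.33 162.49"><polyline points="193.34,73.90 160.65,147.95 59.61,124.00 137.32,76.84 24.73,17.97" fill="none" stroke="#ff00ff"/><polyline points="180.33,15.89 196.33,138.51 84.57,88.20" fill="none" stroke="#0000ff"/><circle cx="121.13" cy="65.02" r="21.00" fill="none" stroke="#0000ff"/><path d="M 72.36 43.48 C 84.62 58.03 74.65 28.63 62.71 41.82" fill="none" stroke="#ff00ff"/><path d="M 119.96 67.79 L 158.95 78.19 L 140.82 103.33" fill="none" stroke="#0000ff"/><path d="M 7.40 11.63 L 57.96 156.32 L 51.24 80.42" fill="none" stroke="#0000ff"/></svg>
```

(bCNC post)
(Date: synthetic)
G21
G90
G0 X193.34 Y88.59
M4 S566
G1 X160.65 Y14.54 F2065
G1 X59.61 Y38.49 F2065
G1 X137.32 Y85.65 F2065
G1 X24.73 Y144.52 F2065
M5
G0 X180.33 Y146.60
M4 S352
G1 X196.33 Y23.98 F3467
G1 X84.57 Y74.29 F3467
M5
G0 X142.13 Y97.47
M4 S352
G1 X135.98 Y112.32 F3467
G1 X121.13 Y118.47 F3467
G1 X106.28 Y112.32 F3467
G1 X100.13 Y97.47 F3467
G1 X106.28 Y82.62 F3467
G1 X121.13 Y76.47 F3467
G1 X135.98 Y82.62 F3467
G1 X142.13 Y97.47 F3467
M5
G0 X72.36 Y119.01
M4 S566
G1 X77.70 Y114.99 F2065
G1 X76.61 Y119.33 F2065
G1 X70.98 Y123.93 F2065
G1 X62.71 Y120.67 F2065
M5
G0 X119.96 Y94.70
M4 S352
G1 X158.95 Y84.30 F3467
G1 X140.82 Y59.16 F3467
M5
G0 X7.40 Y150.86
M4 S352
G1 X57.96 Y6.17 F3467
G1 X51.24 Y82.07 F3467
M5
G0 X0.00 Y0.00

1 u = 1 mm; y_m = 162.49 − y.

[1] `<polyline>` open polyline, #ff00ff→score S566 F2065: (193.34,88.59) → (160.65,14.54) → (59.61,38.49) → (137.32,85.65) → (24.73,144.52)

[2] `<polyline>` open polyline, #0000ff→engrave S352 F3467: (180.33,146.60) → (196.33,23.98) → (84.57,74.29)

[3] `<circle>` circle, #0000ff→engrave S352 F3467: (142.13,97.47) → (135.98,112.32) → (121.13,118.47) → (106.28,112.32) → (100.13,97.47) → (106.28,82.62) → (121.13,76.47) → (135.98,82.62) → (142.13,97.47) (closed)

[4] `<path>` cubic bezier, #ff00ff→score S566 F2065: (72.36,119.01) → (77.70,114.99) → (76.61,119.33) → (70.98,123.93) → (62.71,120.67)

[5] `<path>` open polyline, #0000ff→engrave S352 F3467: (119.96,94.70) → (158.95,84.30) → (140.82,59.16)

[6] `<path>` open polyline, #0000ff→engrave S352 F3467: (7.40,150.86) → (57.96,6.17) → (51.24,82.07)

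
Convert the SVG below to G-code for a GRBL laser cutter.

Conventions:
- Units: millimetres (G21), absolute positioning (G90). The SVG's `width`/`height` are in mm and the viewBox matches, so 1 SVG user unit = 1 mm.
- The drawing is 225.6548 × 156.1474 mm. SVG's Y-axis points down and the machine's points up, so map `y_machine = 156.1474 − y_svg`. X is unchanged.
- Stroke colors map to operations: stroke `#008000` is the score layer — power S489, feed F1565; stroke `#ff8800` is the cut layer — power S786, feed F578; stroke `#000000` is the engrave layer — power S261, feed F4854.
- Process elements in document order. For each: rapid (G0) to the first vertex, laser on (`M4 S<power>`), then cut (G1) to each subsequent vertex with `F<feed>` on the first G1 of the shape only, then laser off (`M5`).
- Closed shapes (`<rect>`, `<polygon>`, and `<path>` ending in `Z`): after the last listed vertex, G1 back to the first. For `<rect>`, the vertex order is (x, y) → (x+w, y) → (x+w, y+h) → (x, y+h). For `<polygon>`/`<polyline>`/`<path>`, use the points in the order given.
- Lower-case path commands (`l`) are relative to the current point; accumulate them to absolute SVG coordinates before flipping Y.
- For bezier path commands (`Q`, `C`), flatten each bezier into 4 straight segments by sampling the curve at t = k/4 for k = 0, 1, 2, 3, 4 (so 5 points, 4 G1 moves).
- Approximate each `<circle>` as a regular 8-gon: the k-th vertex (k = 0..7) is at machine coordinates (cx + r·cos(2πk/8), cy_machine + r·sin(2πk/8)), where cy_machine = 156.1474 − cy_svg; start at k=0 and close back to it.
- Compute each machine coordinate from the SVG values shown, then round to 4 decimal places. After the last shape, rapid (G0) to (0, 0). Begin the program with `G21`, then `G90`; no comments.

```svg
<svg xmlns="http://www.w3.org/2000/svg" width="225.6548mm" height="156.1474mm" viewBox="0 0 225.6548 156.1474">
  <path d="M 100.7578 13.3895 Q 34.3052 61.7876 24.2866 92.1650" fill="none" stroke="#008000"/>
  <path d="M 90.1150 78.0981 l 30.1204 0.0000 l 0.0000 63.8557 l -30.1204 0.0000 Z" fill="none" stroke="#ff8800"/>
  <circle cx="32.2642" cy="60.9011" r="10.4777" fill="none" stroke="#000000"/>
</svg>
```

1 u = 1 mm; y_m = 156.1474 − y.

[1] `<path>` quadratic bezier, #008000→score S489 F1565: (100.7578,142.7579) → (71.0586,119.6851) → (48.4137,98.8650) → (32.8230,80.2974) → (24.2866,63.9824)

[2] `<path>` rectangle, #ff8800→cut S786 F578: (90.1150,78.0493) → (120.2354,78.0493) → (120.2354,14.1936) → (90.1150,14.1936) → (90.1150,78.0493) (closed)

[3] `<circle>` circle, #000000→engrave S261 F4854: (42.7419,95.2463) → (39.6731,102.6552) → (32.2642,105.7240) → (24.8553,102.6552) → (21.7865,95.2463) → (24.8553,87.8374) → (32.2642,84.7686) → (39.6731,87.8374) → (42.7419,95.2463) (closed)

G21
G90
G0 X100.7578 Y142.7579
M4 S489
G1 X71.0586 Y119.6851 F1565
G1 X48.4137 Y98.8650
G1 X32.8230 Y80.2974
G1 X24.2866 Y63.9824
M5
G0 X90.1150 Y78.0493
M4 S786
G1 X120.2354 Y78.0493 F578
G1 X120.2354 Y14.1936
G1 X90.1150 Y14.1936
G1 X90.1150 Y78.0493
M5
G0 X42.7419 Y95.2463
M4 S261
G1 X39.6731 Y102.6552 F4854
G1 X32.2642 Y105.7240
G1 X24.8553 Y102.6552
G1 X21.7865 Y95.2463
G1 X24.8553 Y87.8374
G1 X32.2642 Y84.7686
G1 X39.6731 Y87.8374
G1 X42.7419 Y95.2463
M5
G0 X0.0000 Y0.0000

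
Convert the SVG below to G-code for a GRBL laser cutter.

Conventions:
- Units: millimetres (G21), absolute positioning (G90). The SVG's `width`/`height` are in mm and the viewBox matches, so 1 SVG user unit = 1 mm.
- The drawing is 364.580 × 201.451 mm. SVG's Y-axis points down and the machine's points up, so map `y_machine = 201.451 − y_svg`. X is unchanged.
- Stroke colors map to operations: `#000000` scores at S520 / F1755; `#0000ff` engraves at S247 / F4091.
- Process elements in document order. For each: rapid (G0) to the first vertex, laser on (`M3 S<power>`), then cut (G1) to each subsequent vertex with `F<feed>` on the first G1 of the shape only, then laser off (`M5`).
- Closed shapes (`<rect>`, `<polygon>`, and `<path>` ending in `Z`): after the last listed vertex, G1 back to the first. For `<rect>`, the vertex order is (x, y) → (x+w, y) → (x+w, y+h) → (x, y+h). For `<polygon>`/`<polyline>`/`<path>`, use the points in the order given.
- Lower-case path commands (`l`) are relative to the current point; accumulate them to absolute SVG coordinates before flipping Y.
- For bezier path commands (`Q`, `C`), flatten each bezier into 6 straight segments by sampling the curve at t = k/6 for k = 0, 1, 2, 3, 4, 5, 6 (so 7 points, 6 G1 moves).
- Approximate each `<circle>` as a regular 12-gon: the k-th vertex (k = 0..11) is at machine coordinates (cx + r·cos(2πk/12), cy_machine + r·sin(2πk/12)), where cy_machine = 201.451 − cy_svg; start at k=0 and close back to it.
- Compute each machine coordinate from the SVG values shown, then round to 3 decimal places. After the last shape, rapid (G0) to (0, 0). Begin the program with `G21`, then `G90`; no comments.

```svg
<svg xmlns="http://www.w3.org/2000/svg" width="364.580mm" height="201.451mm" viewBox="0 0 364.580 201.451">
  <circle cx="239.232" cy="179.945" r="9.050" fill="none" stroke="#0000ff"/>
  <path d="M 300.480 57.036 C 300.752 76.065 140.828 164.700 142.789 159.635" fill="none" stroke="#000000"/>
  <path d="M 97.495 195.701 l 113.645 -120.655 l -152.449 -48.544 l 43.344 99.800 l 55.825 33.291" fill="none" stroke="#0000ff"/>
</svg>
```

Since the viewBox matches the mm dimensions, user units are millimetres directly. The only transform is the Y-flip y_m = 201.451 − y_svg.

Shape 1 is a circle drawn with `<circle>`. Its stroke #0000ff means engrave at S247, F4091. After flipping Y the toolpath is (248.282,21.506) → (247.070,26.031) → (243.757,29.344) → (239.232,30.556) → (234.707,29.344) → (231.394,26.031) → (230.182,21.506) → (231.394,16.981) → (234.707,13.668) → (239.232,12.456) → (243.757,13.668) → (247.070,16.981) → (248.282,21.506), returning to the start.

Shape 2 is a cubic bezier drawn with `<path>`. Its stroke #000000 means score at S520, F1755. After flipping Y the toolpath is (300.480,144.415) → (288.757,129.856) → (259.282,108.232) → (221.001,84.080) → (182.861,61.936) → (153.808,46.336) → (142.789,41.816).

Shape 3 is a open polyline drawn with `<path>`. Its stroke #0000ff means engrave at S247, F4091. After flipping Y the toolpath is (97.495,5.750) → (211.140,126.405) → (58.691,174.949) → (102.035,75.149) → (157.860,41.858).

G21
G90
G0 X248.282 Y21.506
M3 S247
G1 X247.070 Y26.031 F4091
G1 X243.757 Y29.344
G1 X239.232 Y30.556
G1 X234.707 Y29.344
G1 X231.394 Y26.031
G1 X230.182 Y21.506
G1 X231.394 Y16.981
G1 X234.707 Y13.668
G1 X239.232 Y12.456
G1 X243.757 Y13.668
G1 X247.070 Y16.981
G1 X248.282 Y21.506
M5
G0 X300.480 Y144.415
M3 S520
G1 X288.757 Y129.856 F1755
G1 X259.282 Y108.232
G1 X221.001 Y84.080
G1 X182.861 Y61.936
G1 X153.808 Y46.336
G1 X142.789 Y41.816
M5
G0 X97.495 Y5.750
M3 S247
G1 X211.140 Y126.405 F4091
G1 X58.691 Y174.949
G1 X102.035 Y75.149
G1 X157.860 Y41.858
M5
G0 X0.000 Y0.000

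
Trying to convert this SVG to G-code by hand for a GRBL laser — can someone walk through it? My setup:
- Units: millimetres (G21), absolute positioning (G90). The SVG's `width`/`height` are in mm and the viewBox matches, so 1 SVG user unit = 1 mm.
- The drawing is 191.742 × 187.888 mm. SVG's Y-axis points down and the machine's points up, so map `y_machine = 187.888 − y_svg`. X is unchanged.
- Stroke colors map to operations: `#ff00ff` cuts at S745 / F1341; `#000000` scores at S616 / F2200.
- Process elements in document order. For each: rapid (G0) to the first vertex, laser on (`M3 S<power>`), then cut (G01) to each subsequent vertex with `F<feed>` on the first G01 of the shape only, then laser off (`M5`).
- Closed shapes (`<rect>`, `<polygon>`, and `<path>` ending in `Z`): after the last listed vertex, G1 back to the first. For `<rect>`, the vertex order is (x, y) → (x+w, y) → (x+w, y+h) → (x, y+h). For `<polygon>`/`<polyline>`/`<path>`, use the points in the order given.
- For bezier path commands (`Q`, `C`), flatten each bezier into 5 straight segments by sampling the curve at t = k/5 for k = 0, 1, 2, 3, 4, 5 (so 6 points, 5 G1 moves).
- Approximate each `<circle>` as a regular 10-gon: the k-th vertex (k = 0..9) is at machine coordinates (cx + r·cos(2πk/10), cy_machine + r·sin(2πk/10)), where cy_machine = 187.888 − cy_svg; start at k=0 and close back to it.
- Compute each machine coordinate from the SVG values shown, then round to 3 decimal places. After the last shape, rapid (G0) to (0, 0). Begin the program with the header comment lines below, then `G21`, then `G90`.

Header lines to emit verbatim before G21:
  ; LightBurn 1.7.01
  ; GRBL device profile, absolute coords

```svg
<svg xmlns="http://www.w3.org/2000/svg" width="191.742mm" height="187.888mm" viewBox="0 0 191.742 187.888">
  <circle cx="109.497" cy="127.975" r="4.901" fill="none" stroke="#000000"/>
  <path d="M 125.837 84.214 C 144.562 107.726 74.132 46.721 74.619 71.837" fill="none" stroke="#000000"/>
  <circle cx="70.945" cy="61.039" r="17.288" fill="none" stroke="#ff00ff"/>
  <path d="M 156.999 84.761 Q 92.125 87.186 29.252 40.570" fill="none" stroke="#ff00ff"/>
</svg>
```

viewBox `0 0 191.742 187.888` with mm width/height → 1 unit = 1 mm. Flip: y_m = 187.888 − y_svg.

**Shape 1** — `<circle>` circle, stroke `#000000` → score (S616, F2200). Machine vertices: (114.398,59.913) → (113.462,62.794) → (111.011,64.574) → (107.983,64.574) → (105.532,62.794) → (104.596,59.913) → (105.532,57.032) → (107.983,55.252) → (111.011,55.252) → (113.462,57.032) → (114.398,59.913). Closed: final G1 returns to the first vertex.

**Shape 2** — `<path>` cubic bezier, stroke `#000000` → score (S616, F2200). Control points (SVG): P0=(125.837,84.214), P1=(144.562,107.726), P2=(74.132,46.721), P3=(74.619,71.837); sampled at t=k/5. Machine vertices: (125.837,103.674) → (127.654,98.344) → (115.757,105.107) → (97.830,115.773) → (81.556,122.151) → (74.619,116.051). Open path.

**Shape 3** — `<circle>` circle, stroke `#ff00ff` → cut (S745, F1341). Machine vertices: (88.233,126.849) → (84.931,137.011) → (76.287,143.291) → (65.603,143.291) → (56.959,137.011) → (53.657,126.849) → (56.959,116.687) → (65.603,110.407) → (76.287,110.407) → (84.931,116.687) → (88.233,126.849). Closed: final G1 returns to the first vertex.

**Shape 4** — `<path>` quadratic bezier, stroke `#ff00ff` → cut (S745, F1341). Control points (SVG): P0=(156.999,84.761), P1=(92.125,87.186), P2=(29.252,40.570); sampled at t=k/5. Machine vertices: (156.999,103.127) → (131.129,104.119) → (105.420,109.034) → (79.871,117.872) → (54.481,130.633) → (29.252,147.318). Open path.

; LightBurn 1.7.01
; GRBL device profile, absolute coords
G21
G90
G0 X114.398 Y59.913
M3 S616
G01 X113.462 Y62.794 F2200
G01 X111.011 Y64.574
G01 X107.983 Y64.574
G01 X105.532 Y62.794
G01 X104.596 Y59.913
G01 X105.532 Y57.032
G01 X107.983 Y55.252
G01 X111.011 Y55.252
G01 X113.462 Y57.032
G01 X114.398 Y59.913
M5
G0 X125.837 Y103.674
M3 S616
G01 X127.654 Y98.344 F2200
G01 X115.757 Y105.107
G01 X97.830 Y115.773
G01 X81.556 Y122.151
G01 X74.619 Y116.051
M5
G0 X88.233 Y126.849
M3 S745
G01 X84.931 Y137.011 F1341
G01 X76.287 Y143.291
G01 X65.603 Y143.291
G01 X56.959 Y137.011
G01 X53.657 Y126.849
G01 X56.959 Y116.687
G01 X65.603 Y110.407
G01 X76.287 Y110.407
G01 X84.931 Y116.687
G01 X88.233 Y126.849
M5
G0 X156.999 Y103.127
M3 S745
G01 X131.129 Y104.119 F1341
G01 X105.420 Y109.034
G01 X79.871 Y117.872
G01 X54.481 Y130.633
G01 X29.252 Y147.318
M5
G0 X0.000 Y0.000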